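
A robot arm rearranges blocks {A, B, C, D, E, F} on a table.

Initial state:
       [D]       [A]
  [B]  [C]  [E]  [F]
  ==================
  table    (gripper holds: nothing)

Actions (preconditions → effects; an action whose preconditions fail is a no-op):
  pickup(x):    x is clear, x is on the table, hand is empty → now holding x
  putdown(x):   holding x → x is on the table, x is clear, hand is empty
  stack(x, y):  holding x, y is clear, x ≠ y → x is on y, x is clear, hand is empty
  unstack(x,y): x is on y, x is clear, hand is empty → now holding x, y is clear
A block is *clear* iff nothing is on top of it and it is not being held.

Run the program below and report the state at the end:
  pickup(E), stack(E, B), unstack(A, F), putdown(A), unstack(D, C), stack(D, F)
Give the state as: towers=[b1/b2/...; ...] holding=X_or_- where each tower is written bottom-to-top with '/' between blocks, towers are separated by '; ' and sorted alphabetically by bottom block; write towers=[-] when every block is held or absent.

step 1 (pickup(E)): towers=[B; C/D; F/A] holding=E
step 2 (stack(E, B)): towers=[B/E; C/D; F/A] holding=-
step 3 (unstack(A, F)): towers=[B/E; C/D; F] holding=A
step 4 (putdown(A)): towers=[A; B/E; C/D; F] holding=-
step 5 (unstack(D, C)): towers=[A; B/E; C; F] holding=D
step 6 (stack(D, F)): towers=[A; B/E; C; F/D] holding=-

towers=[A; B/E; C; F/D] holding=-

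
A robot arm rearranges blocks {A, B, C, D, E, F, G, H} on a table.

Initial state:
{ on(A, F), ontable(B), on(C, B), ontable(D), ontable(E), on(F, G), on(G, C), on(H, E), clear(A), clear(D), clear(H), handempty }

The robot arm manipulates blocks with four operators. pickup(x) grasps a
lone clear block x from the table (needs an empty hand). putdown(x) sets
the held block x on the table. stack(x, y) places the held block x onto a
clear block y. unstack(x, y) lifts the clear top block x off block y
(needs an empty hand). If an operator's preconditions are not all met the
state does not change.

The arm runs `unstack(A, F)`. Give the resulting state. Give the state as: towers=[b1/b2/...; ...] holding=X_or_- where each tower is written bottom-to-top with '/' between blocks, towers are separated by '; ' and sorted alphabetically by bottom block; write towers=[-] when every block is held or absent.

before: towers=[B/C/G/F/A; D; E/H] holding=-
pre[unstack(A, F)]: on(A,F) yes, clear(A) yes, handempty yes
all met → apply unstack(A, F)
after:  towers=[B/C/G/F; D; E/H] holding=A

towers=[B/C/G/F; D; E/H] holding=A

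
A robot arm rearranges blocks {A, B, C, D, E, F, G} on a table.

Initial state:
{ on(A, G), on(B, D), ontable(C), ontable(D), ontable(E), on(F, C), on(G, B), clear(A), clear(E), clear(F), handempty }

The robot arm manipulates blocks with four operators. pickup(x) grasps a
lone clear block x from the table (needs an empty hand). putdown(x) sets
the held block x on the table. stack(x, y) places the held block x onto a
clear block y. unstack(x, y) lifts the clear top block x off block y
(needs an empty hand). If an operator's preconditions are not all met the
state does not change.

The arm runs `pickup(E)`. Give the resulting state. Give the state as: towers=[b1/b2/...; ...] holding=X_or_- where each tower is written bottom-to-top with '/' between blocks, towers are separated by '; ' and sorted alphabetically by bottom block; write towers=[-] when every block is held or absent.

before: towers=[C/F; D/B/G/A; E] holding=-
pre[pickup(E)]: clear(E) ✓, ontable(E) ✓, handempty ✓
all met → apply pickup(E)
after:  towers=[C/F; D/B/G/A] holding=E

towers=[C/F; D/B/G/A] holding=E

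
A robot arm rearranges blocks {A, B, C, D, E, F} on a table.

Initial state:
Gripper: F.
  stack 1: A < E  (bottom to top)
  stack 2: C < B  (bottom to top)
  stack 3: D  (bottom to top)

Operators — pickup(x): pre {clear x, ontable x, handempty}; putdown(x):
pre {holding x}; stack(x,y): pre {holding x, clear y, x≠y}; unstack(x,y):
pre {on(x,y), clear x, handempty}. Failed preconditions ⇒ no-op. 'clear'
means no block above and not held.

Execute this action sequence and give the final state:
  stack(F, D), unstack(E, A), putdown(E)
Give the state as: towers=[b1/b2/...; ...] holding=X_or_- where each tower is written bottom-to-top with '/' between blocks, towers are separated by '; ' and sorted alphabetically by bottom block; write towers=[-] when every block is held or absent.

step 1 (stack(F, D)): towers=[A/E; C/B; D/F] holding=-
step 2 (unstack(E, A)): towers=[A; C/B; D/F] holding=E
step 3 (putdown(E)): towers=[A; C/B; D/F; E] holding=-

towers=[A; C/B; D/F; E] holding=-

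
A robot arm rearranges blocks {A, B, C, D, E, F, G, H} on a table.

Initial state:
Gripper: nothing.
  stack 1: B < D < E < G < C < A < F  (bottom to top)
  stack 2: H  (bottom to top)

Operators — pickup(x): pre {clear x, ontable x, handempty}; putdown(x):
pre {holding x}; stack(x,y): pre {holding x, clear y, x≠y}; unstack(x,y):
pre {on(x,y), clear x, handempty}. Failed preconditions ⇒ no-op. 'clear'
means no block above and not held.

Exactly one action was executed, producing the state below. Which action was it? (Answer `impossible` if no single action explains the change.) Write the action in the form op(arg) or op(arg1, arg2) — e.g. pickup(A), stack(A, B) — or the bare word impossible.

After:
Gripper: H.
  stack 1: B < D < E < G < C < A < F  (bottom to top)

pickup(H)

target: towers=[B/D/E/G/C/A/F] holding=H
         pickup(H) → towers=[B/D/E/G/C/A/F] holding=H  ← match
     unstack(F, A) → towers=[B/D/E/G/C/A; H] holding=F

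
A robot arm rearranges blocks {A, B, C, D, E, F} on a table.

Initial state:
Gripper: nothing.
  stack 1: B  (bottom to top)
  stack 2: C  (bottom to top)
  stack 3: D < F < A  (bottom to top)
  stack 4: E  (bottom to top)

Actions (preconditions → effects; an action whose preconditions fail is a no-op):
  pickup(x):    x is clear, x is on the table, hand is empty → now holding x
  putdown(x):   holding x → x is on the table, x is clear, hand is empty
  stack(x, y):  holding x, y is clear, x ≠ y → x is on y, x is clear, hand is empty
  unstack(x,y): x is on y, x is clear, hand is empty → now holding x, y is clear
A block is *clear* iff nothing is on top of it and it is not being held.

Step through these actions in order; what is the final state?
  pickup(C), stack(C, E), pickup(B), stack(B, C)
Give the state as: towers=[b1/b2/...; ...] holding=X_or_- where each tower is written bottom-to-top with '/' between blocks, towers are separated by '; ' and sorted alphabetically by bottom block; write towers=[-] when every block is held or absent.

towers=[D/F/A; E/C/B] holding=-

step 1 (pickup(C)): towers=[B; D/F/A; E] holding=C
step 2 (stack(C, E)): towers=[B; D/F/A; E/C] holding=-
step 3 (pickup(B)): towers=[D/F/A; E/C] holding=B
step 4 (stack(B, C)): towers=[D/F/A; E/C/B] holding=-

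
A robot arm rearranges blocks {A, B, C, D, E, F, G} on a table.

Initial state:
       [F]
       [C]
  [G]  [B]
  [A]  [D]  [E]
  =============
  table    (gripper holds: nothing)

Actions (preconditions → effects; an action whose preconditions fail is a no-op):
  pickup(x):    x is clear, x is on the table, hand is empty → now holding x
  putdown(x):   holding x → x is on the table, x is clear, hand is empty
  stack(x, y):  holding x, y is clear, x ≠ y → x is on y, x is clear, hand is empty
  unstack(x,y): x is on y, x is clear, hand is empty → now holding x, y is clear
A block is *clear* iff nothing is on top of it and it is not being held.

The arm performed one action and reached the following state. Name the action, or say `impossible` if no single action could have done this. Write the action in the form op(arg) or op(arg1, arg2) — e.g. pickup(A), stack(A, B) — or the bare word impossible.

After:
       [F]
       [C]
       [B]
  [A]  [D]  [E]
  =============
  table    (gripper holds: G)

target: towers=[A; D/B/C/F; E] holding=G
     unstack(F, C) → towers=[A/G; D/B/C; E] holding=F
     unstack(G, A) → towers=[A; D/B/C/F; E] holding=G  ← match
         pickup(E) → towers=[A/G; D/B/C/F] holding=E

unstack(G, A)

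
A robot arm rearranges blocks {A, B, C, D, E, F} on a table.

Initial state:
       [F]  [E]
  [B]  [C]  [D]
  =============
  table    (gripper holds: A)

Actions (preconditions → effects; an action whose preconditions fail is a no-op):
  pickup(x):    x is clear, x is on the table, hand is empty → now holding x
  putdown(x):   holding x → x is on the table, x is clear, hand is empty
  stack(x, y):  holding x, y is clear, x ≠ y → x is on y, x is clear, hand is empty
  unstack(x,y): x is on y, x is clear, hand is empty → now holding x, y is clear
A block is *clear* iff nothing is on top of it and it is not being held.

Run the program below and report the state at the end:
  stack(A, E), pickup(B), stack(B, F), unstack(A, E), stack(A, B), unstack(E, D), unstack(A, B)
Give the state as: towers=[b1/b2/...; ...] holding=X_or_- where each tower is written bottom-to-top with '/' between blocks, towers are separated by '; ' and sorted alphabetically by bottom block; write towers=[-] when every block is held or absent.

step 1 (stack(A, E)): towers=[B; C/F; D/E/A] holding=-
step 2 (pickup(B)): towers=[C/F; D/E/A] holding=B
step 3 (stack(B, F)): towers=[C/F/B; D/E/A] holding=-
step 4 (unstack(A, E)): towers=[C/F/B; D/E] holding=A
step 5 (stack(A, B)): towers=[C/F/B/A; D/E] holding=-
step 6 (unstack(E, D)): towers=[C/F/B/A; D] holding=E
step 7 (unstack(A, B)) [no-op]: towers=[C/F/B/A; D] holding=E

towers=[C/F/B/A; D] holding=E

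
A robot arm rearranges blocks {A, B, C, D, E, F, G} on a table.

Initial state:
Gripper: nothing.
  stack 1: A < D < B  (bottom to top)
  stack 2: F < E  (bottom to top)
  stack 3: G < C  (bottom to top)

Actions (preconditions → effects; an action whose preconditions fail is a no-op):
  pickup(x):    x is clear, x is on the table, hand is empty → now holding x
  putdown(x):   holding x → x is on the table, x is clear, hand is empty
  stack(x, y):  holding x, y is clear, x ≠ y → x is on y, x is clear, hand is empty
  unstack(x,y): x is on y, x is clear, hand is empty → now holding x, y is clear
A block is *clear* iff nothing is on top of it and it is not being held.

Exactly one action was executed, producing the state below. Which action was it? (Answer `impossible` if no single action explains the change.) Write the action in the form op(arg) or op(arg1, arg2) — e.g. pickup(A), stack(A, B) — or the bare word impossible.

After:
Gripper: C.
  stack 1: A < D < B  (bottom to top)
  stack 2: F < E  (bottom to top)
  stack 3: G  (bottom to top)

unstack(C, G)

target: towers=[A/D/B; F/E; G] holding=C
     unstack(B, D) → towers=[A/D; F/E; G/C] holding=B
     unstack(E, F) → towers=[A/D/B; F; G/C] holding=E
     unstack(C, G) → towers=[A/D/B; F/E; G] holding=C  ← match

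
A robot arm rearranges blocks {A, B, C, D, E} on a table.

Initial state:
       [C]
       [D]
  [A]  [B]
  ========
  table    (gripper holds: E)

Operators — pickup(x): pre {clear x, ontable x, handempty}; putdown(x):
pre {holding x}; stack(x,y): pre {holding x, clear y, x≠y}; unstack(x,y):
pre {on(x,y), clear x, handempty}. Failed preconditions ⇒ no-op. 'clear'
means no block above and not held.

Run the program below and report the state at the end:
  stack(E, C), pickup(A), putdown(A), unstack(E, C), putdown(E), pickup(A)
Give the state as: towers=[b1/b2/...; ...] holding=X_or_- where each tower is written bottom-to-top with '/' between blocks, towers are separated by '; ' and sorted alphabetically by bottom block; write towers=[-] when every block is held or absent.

step 1 (stack(E, C)): towers=[A; B/D/C/E] holding=-
step 2 (pickup(A)): towers=[B/D/C/E] holding=A
step 3 (putdown(A)): towers=[A; B/D/C/E] holding=-
step 4 (unstack(E, C)): towers=[A; B/D/C] holding=E
step 5 (putdown(E)): towers=[A; B/D/C; E] holding=-
step 6 (pickup(A)): towers=[B/D/C; E] holding=A

towers=[B/D/C; E] holding=A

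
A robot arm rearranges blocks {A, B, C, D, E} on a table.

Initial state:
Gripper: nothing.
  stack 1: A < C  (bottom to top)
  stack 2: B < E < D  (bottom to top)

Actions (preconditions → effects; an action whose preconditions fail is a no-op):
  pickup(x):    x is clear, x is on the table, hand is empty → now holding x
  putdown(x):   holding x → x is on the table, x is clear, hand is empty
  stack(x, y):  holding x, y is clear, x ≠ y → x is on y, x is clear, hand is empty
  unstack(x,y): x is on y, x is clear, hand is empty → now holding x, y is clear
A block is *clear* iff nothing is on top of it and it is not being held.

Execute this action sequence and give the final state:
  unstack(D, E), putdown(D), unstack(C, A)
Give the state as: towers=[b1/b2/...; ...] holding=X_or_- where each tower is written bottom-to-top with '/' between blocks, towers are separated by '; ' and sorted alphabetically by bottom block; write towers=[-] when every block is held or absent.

step 1 (unstack(D, E)): towers=[A/C; B/E] holding=D
step 2 (putdown(D)): towers=[A/C; B/E; D] holding=-
step 3 (unstack(C, A)): towers=[A; B/E; D] holding=C

towers=[A; B/E; D] holding=C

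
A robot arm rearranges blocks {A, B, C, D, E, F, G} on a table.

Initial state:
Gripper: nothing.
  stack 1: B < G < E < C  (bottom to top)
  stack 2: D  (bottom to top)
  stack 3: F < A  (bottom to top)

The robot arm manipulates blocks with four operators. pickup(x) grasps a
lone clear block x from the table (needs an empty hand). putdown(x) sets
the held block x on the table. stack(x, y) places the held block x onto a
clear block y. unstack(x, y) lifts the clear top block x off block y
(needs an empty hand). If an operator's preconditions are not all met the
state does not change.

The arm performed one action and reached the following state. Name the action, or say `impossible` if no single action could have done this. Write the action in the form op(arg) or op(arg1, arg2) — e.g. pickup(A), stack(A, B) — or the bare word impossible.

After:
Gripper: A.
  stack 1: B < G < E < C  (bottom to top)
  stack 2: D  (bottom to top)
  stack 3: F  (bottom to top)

unstack(A, F)

target: towers=[B/G/E/C; D; F] holding=A
         pickup(D) → towers=[B/G/E/C; F/A] holding=D
     unstack(A, F) → towers=[B/G/E/C; D; F] holding=A  ← match
     unstack(C, E) → towers=[B/G/E; D; F/A] holding=C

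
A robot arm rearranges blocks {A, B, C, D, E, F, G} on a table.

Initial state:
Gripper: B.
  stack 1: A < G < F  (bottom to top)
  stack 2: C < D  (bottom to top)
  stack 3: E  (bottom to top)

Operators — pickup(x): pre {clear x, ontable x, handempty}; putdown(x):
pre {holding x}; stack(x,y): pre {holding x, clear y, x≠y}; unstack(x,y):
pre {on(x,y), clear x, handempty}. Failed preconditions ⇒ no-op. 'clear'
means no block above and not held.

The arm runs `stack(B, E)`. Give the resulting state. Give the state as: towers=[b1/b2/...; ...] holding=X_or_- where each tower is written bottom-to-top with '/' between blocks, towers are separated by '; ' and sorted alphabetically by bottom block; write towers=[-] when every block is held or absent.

before: towers=[A/G/F; C/D; E] holding=B
pre[stack(B, E)]: holding(B) ✓, clear(E) ✓, B≠E ✓
all met → apply stack(B, E)
after:  towers=[A/G/F; C/D; E/B] holding=-

towers=[A/G/F; C/D; E/B] holding=-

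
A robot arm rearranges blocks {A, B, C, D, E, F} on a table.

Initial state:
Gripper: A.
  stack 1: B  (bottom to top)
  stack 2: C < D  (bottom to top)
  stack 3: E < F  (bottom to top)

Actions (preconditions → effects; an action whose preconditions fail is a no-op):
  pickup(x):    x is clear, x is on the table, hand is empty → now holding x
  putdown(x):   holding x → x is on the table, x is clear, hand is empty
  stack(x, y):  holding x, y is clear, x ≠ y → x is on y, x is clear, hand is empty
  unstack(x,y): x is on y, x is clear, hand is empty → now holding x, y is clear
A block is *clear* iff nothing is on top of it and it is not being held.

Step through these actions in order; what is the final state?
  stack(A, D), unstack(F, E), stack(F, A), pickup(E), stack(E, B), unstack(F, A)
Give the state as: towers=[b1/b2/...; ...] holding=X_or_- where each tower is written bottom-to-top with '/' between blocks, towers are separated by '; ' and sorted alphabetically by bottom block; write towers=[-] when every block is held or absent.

towers=[B/E; C/D/A] holding=F

step 1 (stack(A, D)): towers=[B; C/D/A; E/F] holding=-
step 2 (unstack(F, E)): towers=[B; C/D/A; E] holding=F
step 3 (stack(F, A)): towers=[B; C/D/A/F; E] holding=-
step 4 (pickup(E)): towers=[B; C/D/A/F] holding=E
step 5 (stack(E, B)): towers=[B/E; C/D/A/F] holding=-
step 6 (unstack(F, A)): towers=[B/E; C/D/A] holding=F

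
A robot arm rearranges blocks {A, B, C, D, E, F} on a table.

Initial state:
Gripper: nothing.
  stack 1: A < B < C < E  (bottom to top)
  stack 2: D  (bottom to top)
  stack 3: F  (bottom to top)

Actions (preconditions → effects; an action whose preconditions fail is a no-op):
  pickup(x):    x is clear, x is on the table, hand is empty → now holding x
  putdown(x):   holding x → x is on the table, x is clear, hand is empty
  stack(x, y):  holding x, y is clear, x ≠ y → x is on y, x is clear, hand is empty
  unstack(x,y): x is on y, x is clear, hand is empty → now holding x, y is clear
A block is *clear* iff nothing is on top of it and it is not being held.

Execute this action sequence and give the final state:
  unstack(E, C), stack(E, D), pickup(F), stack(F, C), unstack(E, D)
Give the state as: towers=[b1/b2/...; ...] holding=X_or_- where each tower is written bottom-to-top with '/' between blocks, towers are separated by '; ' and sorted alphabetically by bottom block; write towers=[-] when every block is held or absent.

towers=[A/B/C/F; D] holding=E

step 1 (unstack(E, C)): towers=[A/B/C; D; F] holding=E
step 2 (stack(E, D)): towers=[A/B/C; D/E; F] holding=-
step 3 (pickup(F)): towers=[A/B/C; D/E] holding=F
step 4 (stack(F, C)): towers=[A/B/C/F; D/E] holding=-
step 5 (unstack(E, D)): towers=[A/B/C/F; D] holding=E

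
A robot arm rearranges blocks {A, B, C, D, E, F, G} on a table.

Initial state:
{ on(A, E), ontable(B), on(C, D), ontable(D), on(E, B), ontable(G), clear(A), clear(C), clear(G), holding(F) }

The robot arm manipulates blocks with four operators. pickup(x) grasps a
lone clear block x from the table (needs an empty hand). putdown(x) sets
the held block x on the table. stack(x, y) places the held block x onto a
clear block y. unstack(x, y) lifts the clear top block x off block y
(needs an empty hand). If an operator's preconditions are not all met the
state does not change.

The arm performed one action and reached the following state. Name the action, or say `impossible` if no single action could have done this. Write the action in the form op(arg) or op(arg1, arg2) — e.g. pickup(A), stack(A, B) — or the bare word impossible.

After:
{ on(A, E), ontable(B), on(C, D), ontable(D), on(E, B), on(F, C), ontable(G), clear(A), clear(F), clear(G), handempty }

target: towers=[B/E/A; D/C/F; G] holding=-
        putdown(F) → towers=[B/E/A; D/C; F; G] holding=-
       stack(F, G) → towers=[B/E/A; D/C; G/F] holding=-
       stack(F, A) → towers=[B/E/A/F; D/C; G] holding=-
       stack(F, C) → towers=[B/E/A; D/C/F; G] holding=-  ← match

stack(F, C)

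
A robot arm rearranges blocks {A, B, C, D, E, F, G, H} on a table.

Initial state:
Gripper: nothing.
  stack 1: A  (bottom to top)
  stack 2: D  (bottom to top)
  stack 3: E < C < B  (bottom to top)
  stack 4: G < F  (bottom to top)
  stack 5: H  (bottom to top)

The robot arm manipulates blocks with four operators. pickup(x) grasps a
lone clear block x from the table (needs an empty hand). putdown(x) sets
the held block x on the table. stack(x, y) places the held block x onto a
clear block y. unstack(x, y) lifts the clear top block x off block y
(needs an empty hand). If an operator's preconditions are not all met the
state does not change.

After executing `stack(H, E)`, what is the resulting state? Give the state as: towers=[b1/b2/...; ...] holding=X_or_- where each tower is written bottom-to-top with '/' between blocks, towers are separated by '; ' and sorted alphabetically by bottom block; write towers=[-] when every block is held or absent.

before: towers=[A; D; E/C/B; G/F; H] holding=-
pre[stack(H, E)]: holding(H) no, clear(E) no, H≠E yes
holding(H), clear(E) unmet → stack(H, E) is a no-op
after:  towers=[A; D; E/C/B; G/F; H] holding=-

towers=[A; D; E/C/B; G/F; H] holding=-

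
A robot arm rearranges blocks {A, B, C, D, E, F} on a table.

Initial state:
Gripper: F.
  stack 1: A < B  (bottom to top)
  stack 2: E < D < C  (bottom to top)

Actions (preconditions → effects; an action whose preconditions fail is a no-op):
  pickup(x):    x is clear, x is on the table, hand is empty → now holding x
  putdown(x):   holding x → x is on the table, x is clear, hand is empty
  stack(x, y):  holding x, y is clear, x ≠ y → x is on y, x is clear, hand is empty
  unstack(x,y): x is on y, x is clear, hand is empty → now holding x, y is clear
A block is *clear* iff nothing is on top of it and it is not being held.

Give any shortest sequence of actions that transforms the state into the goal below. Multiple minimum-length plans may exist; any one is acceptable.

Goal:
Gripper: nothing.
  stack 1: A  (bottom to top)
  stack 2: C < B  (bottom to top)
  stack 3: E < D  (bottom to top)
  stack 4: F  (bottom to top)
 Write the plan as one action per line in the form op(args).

step 1 (putdown(F)): towers=[A/B; E/D/C; F] holding=-
step 2 (unstack(C, D)): towers=[A/B; E/D; F] holding=C
step 3 (putdown(C)): towers=[A/B; C; E/D; F] holding=-
step 4 (unstack(B, A)): towers=[A; C; E/D; F] holding=B
step 5 (stack(B, C)): towers=[A; C/B; E/D; F] holding=-
goal check: towers=[A; C/B; E/D; F] holding=- — reached (length 5, optimal by BFS)

putdown(F)
unstack(C, D)
putdown(C)
unstack(B, A)
stack(B, C)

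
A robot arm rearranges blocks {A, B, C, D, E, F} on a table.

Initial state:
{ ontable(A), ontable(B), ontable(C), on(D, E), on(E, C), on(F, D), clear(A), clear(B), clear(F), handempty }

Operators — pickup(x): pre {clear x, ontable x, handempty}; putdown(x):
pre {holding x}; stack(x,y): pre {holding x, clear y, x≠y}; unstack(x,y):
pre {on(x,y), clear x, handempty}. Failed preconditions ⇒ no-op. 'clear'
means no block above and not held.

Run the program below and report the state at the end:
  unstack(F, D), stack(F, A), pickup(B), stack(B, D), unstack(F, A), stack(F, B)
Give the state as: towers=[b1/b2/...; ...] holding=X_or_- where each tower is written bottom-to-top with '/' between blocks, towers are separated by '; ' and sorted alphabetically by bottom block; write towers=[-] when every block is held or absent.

towers=[A; C/E/D/B/F] holding=-

step 1 (unstack(F, D)): towers=[A; B; C/E/D] holding=F
step 2 (stack(F, A)): towers=[A/F; B; C/E/D] holding=-
step 3 (pickup(B)): towers=[A/F; C/E/D] holding=B
step 4 (stack(B, D)): towers=[A/F; C/E/D/B] holding=-
step 5 (unstack(F, A)): towers=[A; C/E/D/B] holding=F
step 6 (stack(F, B)): towers=[A; C/E/D/B/F] holding=-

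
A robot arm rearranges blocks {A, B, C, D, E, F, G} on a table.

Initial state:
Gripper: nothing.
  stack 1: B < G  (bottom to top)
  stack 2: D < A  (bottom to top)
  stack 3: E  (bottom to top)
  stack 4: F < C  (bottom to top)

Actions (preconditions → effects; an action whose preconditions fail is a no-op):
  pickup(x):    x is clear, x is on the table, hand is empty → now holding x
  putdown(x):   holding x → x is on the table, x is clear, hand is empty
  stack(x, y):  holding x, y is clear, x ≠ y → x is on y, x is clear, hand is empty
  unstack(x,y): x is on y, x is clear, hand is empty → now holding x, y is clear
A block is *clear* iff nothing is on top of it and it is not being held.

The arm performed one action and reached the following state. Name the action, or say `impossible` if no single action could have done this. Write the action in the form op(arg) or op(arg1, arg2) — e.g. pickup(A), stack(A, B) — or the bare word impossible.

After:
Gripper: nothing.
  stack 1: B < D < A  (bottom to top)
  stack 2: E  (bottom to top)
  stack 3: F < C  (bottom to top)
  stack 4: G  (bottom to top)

impossible

target: towers=[B/D/A; E; F/C; G] holding=-
     unstack(G, B) → towers=[B; D/A; E; F/C] holding=G
     unstack(A, D) → towers=[B/G; D; E; F/C] holding=A
         pickup(E) → towers=[B/G; D/A; F/C] holding=E
     unstack(C, F) → towers=[B/G; D/A; E; F] holding=C
none of the 4 applicable actions match → impossible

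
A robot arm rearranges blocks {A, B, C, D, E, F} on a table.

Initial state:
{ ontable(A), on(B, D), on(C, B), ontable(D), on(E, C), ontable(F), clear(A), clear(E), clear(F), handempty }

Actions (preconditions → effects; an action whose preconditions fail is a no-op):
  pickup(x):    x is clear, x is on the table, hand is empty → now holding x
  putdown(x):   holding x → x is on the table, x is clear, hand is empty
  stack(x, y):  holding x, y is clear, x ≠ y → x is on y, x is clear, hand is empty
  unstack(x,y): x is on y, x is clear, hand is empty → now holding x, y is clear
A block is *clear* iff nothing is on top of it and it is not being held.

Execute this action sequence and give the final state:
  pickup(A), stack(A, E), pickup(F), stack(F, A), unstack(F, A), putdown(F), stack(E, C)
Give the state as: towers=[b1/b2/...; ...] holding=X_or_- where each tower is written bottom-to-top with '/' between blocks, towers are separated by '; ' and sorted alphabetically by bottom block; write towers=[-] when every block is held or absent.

towers=[D/B/C/E/A; F] holding=-

step 1 (pickup(A)): towers=[D/B/C/E; F] holding=A
step 2 (stack(A, E)): towers=[D/B/C/E/A; F] holding=-
step 3 (pickup(F)): towers=[D/B/C/E/A] holding=F
step 4 (stack(F, A)): towers=[D/B/C/E/A/F] holding=-
step 5 (unstack(F, A)): towers=[D/B/C/E/A] holding=F
step 6 (putdown(F)): towers=[D/B/C/E/A; F] holding=-
step 7 (stack(E, C)) [no-op]: towers=[D/B/C/E/A; F] holding=-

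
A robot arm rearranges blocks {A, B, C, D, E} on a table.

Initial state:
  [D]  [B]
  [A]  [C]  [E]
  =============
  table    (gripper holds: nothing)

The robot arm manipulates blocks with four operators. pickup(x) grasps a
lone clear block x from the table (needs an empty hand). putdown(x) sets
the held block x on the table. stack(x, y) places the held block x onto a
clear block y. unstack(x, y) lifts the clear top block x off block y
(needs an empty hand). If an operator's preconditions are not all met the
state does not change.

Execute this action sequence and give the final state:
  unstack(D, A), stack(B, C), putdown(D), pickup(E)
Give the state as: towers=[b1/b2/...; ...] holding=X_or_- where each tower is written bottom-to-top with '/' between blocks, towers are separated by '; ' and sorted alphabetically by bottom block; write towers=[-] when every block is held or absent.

towers=[A; C/B; D] holding=E

step 1 (unstack(D, A)): towers=[A; C/B; E] holding=D
step 2 (stack(B, C)) [no-op]: towers=[A; C/B; E] holding=D
step 3 (putdown(D)): towers=[A; C/B; D; E] holding=-
step 4 (pickup(E)): towers=[A; C/B; D] holding=E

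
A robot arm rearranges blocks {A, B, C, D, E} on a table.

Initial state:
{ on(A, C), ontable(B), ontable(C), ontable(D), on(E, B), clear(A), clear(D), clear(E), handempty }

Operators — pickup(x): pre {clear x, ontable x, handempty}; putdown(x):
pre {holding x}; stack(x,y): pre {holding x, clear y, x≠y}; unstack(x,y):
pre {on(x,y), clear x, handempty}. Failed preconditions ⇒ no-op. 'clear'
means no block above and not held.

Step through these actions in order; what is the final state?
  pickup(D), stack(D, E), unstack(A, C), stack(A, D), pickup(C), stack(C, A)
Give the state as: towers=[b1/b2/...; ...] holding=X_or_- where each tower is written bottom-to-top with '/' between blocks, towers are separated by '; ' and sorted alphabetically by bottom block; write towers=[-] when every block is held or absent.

step 1 (pickup(D)): towers=[B/E; C/A] holding=D
step 2 (stack(D, E)): towers=[B/E/D; C/A] holding=-
step 3 (unstack(A, C)): towers=[B/E/D; C] holding=A
step 4 (stack(A, D)): towers=[B/E/D/A; C] holding=-
step 5 (pickup(C)): towers=[B/E/D/A] holding=C
step 6 (stack(C, A)): towers=[B/E/D/A/C] holding=-

towers=[B/E/D/A/C] holding=-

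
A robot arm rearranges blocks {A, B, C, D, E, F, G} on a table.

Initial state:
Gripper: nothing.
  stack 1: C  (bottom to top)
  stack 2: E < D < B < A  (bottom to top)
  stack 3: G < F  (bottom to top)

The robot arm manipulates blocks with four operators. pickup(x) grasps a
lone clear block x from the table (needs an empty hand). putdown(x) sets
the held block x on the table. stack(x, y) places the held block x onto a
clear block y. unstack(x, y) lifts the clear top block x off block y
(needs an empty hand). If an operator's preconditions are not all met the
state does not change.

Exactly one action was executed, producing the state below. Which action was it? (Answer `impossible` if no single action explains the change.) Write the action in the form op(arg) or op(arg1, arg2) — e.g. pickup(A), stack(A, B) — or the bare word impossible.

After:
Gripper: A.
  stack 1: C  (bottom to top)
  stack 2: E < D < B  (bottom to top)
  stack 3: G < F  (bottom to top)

unstack(A, B)

target: towers=[C; E/D/B; G/F] holding=A
     unstack(F, G) → towers=[C; E/D/B/A; G] holding=F
     unstack(A, B) → towers=[C; E/D/B; G/F] holding=A  ← match
         pickup(C) → towers=[E/D/B/A; G/F] holding=C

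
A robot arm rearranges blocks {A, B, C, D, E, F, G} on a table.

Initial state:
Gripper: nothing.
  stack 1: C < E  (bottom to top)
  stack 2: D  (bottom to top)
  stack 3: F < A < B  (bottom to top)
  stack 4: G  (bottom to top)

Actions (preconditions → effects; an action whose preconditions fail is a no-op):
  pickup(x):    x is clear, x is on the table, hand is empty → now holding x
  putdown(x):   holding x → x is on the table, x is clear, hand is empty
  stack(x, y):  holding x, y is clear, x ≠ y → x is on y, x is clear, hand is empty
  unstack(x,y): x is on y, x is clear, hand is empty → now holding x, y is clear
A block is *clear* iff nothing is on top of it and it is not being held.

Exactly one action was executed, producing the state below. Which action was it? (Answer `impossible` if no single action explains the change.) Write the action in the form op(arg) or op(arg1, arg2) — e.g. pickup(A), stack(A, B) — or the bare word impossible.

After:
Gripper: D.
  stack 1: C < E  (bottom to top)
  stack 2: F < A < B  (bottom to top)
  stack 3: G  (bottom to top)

pickup(D)

target: towers=[C/E; F/A/B; G] holding=D
     unstack(B, A) → towers=[C/E; D; F/A; G] holding=B
         pickup(G) → towers=[C/E; D; F/A/B] holding=G
         pickup(D) → towers=[C/E; F/A/B; G] holding=D  ← match
     unstack(E, C) → towers=[C; D; F/A/B; G] holding=E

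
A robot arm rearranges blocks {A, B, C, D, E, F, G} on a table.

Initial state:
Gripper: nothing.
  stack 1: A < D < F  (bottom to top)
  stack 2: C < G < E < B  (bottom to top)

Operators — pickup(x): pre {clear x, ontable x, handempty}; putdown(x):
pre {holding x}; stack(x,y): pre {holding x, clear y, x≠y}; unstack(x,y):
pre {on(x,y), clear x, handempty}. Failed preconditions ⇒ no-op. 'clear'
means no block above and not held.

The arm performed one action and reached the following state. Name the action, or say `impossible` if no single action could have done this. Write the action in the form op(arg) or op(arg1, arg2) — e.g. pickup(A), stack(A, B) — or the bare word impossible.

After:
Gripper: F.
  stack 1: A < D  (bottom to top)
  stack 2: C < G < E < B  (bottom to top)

unstack(F, D)

target: towers=[A/D; C/G/E/B] holding=F
     unstack(B, E) → towers=[A/D/F; C/G/E] holding=B
     unstack(F, D) → towers=[A/D; C/G/E/B] holding=F  ← match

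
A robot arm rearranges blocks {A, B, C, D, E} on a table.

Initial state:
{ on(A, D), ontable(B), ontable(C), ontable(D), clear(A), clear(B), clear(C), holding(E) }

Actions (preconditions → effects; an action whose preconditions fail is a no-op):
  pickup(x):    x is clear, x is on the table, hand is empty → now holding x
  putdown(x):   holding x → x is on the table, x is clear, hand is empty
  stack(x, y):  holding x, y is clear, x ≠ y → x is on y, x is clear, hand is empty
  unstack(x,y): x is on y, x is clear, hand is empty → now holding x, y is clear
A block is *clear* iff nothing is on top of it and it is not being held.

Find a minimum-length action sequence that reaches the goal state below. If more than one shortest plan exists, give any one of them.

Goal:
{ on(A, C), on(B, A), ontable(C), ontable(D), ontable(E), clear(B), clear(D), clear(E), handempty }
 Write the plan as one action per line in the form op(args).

putdown(E)
unstack(A, D)
stack(A, C)
pickup(B)
stack(B, A)

step 1 (putdown(E)): towers=[B; C; D/A; E] holding=-
step 2 (unstack(A, D)): towers=[B; C; D; E] holding=A
step 3 (stack(A, C)): towers=[B; C/A; D; E] holding=-
step 4 (pickup(B)): towers=[C/A; D; E] holding=B
step 5 (stack(B, A)): towers=[C/A/B; D; E] holding=-
goal check: towers=[C/A/B; D; E] holding=- — reached (length 5, optimal by BFS)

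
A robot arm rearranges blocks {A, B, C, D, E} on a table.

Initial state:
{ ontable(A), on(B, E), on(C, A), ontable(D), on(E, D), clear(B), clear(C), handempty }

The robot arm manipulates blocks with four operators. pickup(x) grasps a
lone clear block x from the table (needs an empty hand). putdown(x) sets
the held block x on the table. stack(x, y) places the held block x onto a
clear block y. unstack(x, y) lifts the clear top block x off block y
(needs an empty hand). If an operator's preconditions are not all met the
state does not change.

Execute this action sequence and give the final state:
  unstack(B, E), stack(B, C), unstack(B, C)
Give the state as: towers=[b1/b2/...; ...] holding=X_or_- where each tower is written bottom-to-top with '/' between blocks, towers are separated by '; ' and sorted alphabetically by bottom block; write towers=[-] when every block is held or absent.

step 1 (unstack(B, E)): towers=[A/C; D/E] holding=B
step 2 (stack(B, C)): towers=[A/C/B; D/E] holding=-
step 3 (unstack(B, C)): towers=[A/C; D/E] holding=B

towers=[A/C; D/E] holding=B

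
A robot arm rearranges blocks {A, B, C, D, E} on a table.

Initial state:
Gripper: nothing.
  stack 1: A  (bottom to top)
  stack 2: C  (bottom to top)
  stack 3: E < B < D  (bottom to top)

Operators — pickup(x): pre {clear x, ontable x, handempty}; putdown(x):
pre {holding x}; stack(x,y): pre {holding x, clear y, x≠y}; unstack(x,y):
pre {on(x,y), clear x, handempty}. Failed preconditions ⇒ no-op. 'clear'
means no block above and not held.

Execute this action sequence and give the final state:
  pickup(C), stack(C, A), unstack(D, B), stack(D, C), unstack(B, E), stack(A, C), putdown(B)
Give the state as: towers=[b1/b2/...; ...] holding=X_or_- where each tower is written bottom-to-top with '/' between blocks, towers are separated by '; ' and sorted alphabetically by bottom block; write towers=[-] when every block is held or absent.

towers=[A/C/D; B; E] holding=-

step 1 (pickup(C)): towers=[A; E/B/D] holding=C
step 2 (stack(C, A)): towers=[A/C; E/B/D] holding=-
step 3 (unstack(D, B)): towers=[A/C; E/B] holding=D
step 4 (stack(D, C)): towers=[A/C/D; E/B] holding=-
step 5 (unstack(B, E)): towers=[A/C/D; E] holding=B
step 6 (stack(A, C)) [no-op]: towers=[A/C/D; E] holding=B
step 7 (putdown(B)): towers=[A/C/D; B; E] holding=-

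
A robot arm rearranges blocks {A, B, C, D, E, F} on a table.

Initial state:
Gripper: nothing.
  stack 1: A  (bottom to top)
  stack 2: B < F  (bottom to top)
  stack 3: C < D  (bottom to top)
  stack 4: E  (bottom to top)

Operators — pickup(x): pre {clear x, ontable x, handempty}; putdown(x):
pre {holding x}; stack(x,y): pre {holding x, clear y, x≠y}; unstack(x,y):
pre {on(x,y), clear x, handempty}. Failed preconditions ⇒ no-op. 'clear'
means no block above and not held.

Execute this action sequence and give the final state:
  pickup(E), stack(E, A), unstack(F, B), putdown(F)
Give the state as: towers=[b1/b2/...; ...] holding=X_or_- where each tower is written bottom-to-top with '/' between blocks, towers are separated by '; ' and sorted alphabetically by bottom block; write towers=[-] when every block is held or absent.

step 1 (pickup(E)): towers=[A; B/F; C/D] holding=E
step 2 (stack(E, A)): towers=[A/E; B/F; C/D] holding=-
step 3 (unstack(F, B)): towers=[A/E; B; C/D] holding=F
step 4 (putdown(F)): towers=[A/E; B; C/D; F] holding=-

towers=[A/E; B; C/D; F] holding=-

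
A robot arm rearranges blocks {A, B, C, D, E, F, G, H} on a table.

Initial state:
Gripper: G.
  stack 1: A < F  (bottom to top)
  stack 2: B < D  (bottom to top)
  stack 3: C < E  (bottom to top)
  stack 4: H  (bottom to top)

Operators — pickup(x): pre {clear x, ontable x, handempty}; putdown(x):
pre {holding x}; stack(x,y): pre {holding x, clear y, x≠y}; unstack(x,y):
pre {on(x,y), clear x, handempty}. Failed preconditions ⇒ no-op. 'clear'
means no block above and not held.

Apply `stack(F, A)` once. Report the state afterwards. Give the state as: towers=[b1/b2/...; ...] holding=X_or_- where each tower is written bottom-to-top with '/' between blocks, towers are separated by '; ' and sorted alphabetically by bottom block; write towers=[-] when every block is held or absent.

towers=[A/F; B/D; C/E; H] holding=G

before: towers=[A/F; B/D; C/E; H] holding=G
pre[stack(F, A)]: holding(F) ✗, clear(A) ✗, F≠A ✓
holding(F), clear(A) unmet → stack(F, A) is a no-op
after:  towers=[A/F; B/D; C/E; H] holding=G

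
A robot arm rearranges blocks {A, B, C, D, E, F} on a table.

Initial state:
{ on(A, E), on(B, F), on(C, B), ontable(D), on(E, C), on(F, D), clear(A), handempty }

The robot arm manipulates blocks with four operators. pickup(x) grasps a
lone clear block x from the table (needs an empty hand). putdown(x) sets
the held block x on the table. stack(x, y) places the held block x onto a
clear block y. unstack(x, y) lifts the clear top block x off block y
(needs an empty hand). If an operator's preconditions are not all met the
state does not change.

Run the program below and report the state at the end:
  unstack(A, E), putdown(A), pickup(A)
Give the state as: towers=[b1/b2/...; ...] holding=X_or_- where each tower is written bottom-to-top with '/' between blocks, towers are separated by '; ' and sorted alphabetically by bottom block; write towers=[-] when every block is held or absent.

step 1 (unstack(A, E)): towers=[D/F/B/C/E] holding=A
step 2 (putdown(A)): towers=[A; D/F/B/C/E] holding=-
step 3 (pickup(A)): towers=[D/F/B/C/E] holding=A

towers=[D/F/B/C/E] holding=A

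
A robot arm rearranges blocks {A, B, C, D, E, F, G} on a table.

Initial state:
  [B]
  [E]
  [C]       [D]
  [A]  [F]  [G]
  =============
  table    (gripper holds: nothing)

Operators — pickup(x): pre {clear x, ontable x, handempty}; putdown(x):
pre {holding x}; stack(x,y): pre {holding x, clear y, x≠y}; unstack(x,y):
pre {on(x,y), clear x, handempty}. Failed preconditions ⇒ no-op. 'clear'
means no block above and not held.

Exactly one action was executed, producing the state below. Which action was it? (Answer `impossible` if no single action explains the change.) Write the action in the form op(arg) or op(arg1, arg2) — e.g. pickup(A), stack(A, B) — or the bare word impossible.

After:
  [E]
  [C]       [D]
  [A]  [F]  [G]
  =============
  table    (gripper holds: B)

target: towers=[A/C/E; F; G/D] holding=B
     unstack(B, E) → towers=[A/C/E; F; G/D] holding=B  ← match
         pickup(F) → towers=[A/C/E/B; G/D] holding=F
     unstack(D, G) → towers=[A/C/E/B; F; G] holding=D

unstack(B, E)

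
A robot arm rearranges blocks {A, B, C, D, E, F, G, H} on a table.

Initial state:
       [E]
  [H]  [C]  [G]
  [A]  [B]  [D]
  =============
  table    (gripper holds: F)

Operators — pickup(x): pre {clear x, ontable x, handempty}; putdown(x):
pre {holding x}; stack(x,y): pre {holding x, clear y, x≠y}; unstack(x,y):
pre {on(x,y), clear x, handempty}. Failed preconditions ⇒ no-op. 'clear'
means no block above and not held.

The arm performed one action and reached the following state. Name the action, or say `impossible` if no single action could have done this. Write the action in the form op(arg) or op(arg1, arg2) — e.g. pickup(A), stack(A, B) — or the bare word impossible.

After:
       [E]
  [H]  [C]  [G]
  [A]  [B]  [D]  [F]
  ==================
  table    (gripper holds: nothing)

target: towers=[A/H; B/C/E; D/G; F] holding=-
        putdown(F) → towers=[A/H; B/C/E; D/G; F] holding=-  ← match
       stack(F, G) → towers=[A/H; B/C/E; D/G/F] holding=-
       stack(F, E) → towers=[A/H; B/C/E/F; D/G] holding=-
       stack(F, H) → towers=[A/H/F; B/C/E; D/G] holding=-

putdown(F)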